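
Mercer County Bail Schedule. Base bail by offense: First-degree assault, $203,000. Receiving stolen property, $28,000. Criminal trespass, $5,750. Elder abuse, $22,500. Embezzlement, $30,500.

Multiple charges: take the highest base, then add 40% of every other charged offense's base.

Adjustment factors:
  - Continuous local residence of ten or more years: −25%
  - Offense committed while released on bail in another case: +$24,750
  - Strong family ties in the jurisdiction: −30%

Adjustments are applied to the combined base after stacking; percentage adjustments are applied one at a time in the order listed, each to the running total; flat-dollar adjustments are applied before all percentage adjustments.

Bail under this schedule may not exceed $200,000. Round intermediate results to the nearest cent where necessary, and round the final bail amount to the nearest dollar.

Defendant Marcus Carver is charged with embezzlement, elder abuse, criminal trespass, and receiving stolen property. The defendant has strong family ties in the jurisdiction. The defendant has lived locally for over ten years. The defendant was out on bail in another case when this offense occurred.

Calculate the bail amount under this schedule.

Base amounts from the schedule: embezzlement $30,500; elder abuse $22,500; criminal trespass $5,750; receiving stolen property $28,000.
Stacking rule: highest base plus 40% of each additional charge. Highest is embezzlement at $30,500. Additional: $22,500 × 40% = $9,000; $5,750 × 40% = $2,300; $28,000 × 40% = $11,200. Combined base = $30,500 + $22,500 = $53,000.
Offense committed while released on bail in another case (+$24,750 flat): $53,000 + $24,750 = $77,750.
Continuous local residence of ten or more years (−25%): $77,750 × 0.75 = $58,312.50.
Strong family ties in the jurisdiction (−30%): $58,312.50 × 0.7 = $40,818.75.
$40,818.75 is within the $200,000 maximum.
Rounded to the nearest dollar: $40,819.

$40,819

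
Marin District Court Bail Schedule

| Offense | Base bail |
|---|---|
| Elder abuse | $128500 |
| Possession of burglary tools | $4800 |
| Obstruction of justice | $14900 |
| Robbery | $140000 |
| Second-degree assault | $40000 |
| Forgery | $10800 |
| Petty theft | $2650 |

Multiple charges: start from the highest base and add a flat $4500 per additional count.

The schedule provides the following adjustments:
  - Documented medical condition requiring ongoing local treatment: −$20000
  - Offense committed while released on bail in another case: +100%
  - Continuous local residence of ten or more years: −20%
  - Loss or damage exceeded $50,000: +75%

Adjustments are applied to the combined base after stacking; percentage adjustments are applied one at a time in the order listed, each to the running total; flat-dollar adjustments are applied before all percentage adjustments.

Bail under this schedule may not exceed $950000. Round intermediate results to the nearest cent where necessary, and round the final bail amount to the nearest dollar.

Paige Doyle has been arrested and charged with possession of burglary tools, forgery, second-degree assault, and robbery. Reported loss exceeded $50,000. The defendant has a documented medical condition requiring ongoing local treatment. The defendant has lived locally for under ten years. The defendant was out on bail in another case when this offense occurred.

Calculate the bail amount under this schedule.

Base amounts from the schedule: possession of burglary tools $4800; forgery $10800; second-degree assault $40000; robbery $140000.
Stacking rule: highest base plus $4500 per additional charge. Highest is robbery at $140000; 3 additional charges → +$13500. Combined base = $153500.
Documented medical condition requiring ongoing local treatment (−$20000 flat): $153500 − $20000 = $133500.
Offense committed while released on bail in another case (+100%): $133500 × 2 = $267000.
Loss or damage exceeded $50,000 (+75%): $267000 × 1.75 = $467250.
$467250 is within the $950000 maximum.

$467250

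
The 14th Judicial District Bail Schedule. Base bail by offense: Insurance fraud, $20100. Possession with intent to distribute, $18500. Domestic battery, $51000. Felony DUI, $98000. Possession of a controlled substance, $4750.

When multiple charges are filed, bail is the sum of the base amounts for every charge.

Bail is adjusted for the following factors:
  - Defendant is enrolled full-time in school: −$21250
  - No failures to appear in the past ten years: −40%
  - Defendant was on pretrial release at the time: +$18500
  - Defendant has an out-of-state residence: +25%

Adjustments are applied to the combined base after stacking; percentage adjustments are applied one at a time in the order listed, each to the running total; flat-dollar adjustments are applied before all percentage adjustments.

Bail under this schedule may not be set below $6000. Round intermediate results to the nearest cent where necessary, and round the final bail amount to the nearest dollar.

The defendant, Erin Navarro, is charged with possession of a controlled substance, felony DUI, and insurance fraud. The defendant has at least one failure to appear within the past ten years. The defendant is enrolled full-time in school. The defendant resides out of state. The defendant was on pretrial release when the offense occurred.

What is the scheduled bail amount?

Base amounts from the schedule: possession of a controlled substance $4750; felony DUI $98000; insurance fraud $20100.
Stacking rule: sum of all bases. $4750 + $98000 + $20100 = $122850.
Defendant is enrolled full-time in school (−$21250 flat): $122850 − $21250 = $101600.
Defendant was on pretrial release at the time (+$18500 flat): $101600 + $18500 = $120100.
Defendant has an out-of-state residence (+25%): $120100 × 1.25 = $150125.
$150125 is at or above the $6000 minimum.

$150125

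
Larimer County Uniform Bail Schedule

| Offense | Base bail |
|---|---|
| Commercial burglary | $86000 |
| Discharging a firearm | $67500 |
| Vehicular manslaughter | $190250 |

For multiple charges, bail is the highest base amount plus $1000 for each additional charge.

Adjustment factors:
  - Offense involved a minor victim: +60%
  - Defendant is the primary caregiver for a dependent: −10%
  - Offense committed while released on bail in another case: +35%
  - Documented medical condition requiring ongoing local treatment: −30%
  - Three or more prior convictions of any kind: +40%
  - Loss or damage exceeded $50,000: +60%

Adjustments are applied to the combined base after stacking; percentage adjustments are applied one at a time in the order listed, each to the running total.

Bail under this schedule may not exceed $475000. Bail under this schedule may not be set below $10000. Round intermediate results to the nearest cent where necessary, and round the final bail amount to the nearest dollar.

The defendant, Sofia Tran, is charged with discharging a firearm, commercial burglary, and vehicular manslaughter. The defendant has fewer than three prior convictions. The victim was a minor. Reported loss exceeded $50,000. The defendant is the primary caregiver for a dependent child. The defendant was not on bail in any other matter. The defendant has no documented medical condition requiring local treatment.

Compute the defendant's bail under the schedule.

Base amounts from the schedule: discharging a firearm $67500; commercial burglary $86000; vehicular manslaughter $190250.
Stacking rule: highest base plus $1000 per additional charge. Highest is vehicular manslaughter at $190250; 2 additional charges → +$2000. Combined base = $192250.
Offense involved a minor victim (+60%): $192250 × 1.6 = $307600.
Defendant is the primary caregiver for a dependent (−10%): $307600 × 0.9 = $276840.
Loss or damage exceeded $50,000 (+60%): $276840 × 1.6 = $442944.
$442944 is within the $475000 maximum.
$442944 is at or above the $10000 minimum.

$442944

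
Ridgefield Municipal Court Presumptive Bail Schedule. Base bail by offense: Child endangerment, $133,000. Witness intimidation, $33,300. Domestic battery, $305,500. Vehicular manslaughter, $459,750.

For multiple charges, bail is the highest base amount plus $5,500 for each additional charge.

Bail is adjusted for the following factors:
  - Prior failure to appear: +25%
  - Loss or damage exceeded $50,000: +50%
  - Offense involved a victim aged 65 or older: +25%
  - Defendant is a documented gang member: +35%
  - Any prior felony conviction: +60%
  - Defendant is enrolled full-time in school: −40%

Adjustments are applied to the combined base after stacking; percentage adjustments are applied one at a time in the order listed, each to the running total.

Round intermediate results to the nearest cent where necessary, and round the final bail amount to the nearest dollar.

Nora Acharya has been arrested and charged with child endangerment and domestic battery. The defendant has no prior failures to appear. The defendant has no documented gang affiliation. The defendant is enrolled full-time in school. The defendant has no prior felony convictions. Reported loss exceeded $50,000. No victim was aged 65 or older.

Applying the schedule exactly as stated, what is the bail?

Base amounts from the schedule: child endangerment $133,000; domestic battery $305,500.
Stacking rule: highest base plus $5,500 per additional charge. Highest is domestic battery at $305,500; 1 additional charge → +$5,500. Combined base = $311,000.
Loss or damage exceeded $50,000 (+50%): $311,000 × 1.5 = $466,500.
Defendant is enrolled full-time in school (−40%): $466,500 × 0.6 = $279,900.

$279,900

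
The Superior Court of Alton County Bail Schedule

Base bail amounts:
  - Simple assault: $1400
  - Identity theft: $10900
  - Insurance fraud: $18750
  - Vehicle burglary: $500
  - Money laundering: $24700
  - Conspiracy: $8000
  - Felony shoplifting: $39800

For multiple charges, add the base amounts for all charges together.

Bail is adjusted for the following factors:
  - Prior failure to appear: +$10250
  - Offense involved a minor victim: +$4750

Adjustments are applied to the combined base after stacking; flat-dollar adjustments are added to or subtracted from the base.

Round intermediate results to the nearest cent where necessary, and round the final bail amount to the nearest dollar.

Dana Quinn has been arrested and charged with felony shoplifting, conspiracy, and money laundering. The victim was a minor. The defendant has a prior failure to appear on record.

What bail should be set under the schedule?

Base amounts from the schedule: felony shoplifting $39800; conspiracy $8000; money laundering $24700.
Stacking rule: sum of all bases. $39800 + $8000 + $24700 = $72500.
Prior failure to appear (+$10250 flat): $72500 + $10250 = $82750.
Offense involved a minor victim (+$4750 flat): $82750 + $4750 = $87500.

$87500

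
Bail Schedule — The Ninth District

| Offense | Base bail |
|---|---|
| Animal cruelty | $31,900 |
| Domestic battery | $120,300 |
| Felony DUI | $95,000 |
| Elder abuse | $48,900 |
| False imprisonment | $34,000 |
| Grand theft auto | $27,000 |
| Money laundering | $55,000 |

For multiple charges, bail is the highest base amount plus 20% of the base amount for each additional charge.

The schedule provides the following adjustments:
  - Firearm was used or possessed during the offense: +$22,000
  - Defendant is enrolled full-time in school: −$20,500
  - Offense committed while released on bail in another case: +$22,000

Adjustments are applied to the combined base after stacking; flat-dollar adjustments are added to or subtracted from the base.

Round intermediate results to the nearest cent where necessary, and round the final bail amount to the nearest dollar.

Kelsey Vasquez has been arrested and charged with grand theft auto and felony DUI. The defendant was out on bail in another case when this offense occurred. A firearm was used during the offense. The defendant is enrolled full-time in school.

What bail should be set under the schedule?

Base amounts from the schedule: grand theft auto $27,000; felony DUI $95,000.
Stacking rule: highest base plus 20% of each additional charge. Highest is felony DUI at $95,000. Additional: $27,000 × 20% = $5,400. Combined base = $95,000 + $5,400 = $100,400.
Firearm was used or possessed during the offense (+$22,000 flat): $100,400 + $22,000 = $122,400.
Defendant is enrolled full-time in school (−$20,500 flat): $122,400 − $20,500 = $101,900.
Offense committed while released on bail in another case (+$22,000 flat): $101,900 + $22,000 = $123,900.

$123,900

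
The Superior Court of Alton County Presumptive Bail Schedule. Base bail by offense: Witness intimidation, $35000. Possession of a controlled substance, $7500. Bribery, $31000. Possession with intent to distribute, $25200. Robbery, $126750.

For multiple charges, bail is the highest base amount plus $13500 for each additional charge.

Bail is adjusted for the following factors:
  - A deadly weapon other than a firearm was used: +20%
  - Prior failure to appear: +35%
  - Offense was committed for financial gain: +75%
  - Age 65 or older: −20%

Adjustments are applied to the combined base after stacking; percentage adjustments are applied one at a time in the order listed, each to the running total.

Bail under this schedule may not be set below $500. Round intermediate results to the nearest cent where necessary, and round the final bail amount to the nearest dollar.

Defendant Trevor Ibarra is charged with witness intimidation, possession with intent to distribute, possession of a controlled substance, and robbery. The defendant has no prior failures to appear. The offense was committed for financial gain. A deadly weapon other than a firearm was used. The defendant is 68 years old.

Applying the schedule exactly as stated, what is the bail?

Base amounts from the schedule: witness intimidation $35000; possession with intent to distribute $25200; possession of a controlled substance $7500; robbery $126750.
Stacking rule: highest base plus $13500 per additional charge. Highest is robbery at $126750; 3 additional charges → +$40500. Combined base = $167250.
A deadly weapon other than a firearm was used (+20%): $167250 × 1.2 = $200700.
Offense was committed for financial gain (+75%): $200700 × 1.75 = $351225.
Age 65 or older (−20%): $351225 × 0.8 = $280980.
$280980 is at or above the $500 minimum.

$280980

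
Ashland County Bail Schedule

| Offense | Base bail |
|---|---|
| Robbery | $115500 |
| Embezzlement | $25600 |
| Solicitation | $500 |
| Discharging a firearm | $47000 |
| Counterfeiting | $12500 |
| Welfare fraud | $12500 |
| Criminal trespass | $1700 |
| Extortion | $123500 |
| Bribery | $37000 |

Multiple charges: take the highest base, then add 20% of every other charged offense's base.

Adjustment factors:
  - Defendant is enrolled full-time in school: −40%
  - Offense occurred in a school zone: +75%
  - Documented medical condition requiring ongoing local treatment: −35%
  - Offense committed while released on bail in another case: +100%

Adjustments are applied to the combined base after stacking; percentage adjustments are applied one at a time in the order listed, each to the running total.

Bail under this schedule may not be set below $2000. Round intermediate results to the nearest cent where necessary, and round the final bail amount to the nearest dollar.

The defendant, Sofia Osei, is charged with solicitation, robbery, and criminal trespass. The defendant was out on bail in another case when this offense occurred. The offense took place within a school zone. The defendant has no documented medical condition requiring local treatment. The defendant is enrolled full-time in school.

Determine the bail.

$243474

Base amounts from the schedule: solicitation $500; robbery $115500; criminal trespass $1700.
Stacking rule: highest base plus 20% of each additional charge. Highest is robbery at $115500. Additional: $500 × 20% = $100; $1700 × 20% = $340. Combined base = $115500 + $440 = $115940.
Defendant is enrolled full-time in school (−40%): $115940 × 0.6 = $69564.
Offense occurred in a school zone (+75%): $69564 × 1.75 = $121737.
Offense committed while released on bail in another case (+100%): $121737 × 2 = $243474.
$243474 is at or above the $2000 minimum.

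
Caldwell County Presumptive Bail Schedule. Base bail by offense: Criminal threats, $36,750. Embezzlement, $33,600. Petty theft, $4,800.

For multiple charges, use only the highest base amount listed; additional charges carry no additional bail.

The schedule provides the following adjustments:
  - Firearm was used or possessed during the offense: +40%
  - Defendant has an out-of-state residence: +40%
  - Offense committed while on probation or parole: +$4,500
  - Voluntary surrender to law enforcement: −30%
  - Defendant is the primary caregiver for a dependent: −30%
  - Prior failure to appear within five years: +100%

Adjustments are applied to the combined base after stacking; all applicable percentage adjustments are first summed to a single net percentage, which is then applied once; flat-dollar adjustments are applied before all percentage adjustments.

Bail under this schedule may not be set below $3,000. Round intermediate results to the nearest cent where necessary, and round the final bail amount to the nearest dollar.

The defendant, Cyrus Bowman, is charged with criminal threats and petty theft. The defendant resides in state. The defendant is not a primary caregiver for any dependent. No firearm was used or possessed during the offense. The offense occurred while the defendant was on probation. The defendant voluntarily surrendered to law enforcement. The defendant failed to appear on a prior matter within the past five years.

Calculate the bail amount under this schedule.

$70,125

Base amounts from the schedule: criminal threats $36,750; petty theft $4,800.
Stacking rule: use the highest base only. Highest is criminal threats at $36,750. Combined base = $36,750.
Offense committed while on probation or parole (+$4,500 flat): $36,750 + $4,500 = $41,250.
Net percentage adjustment: −30% +100% = +70%. $41,250 × 1.7 = $70,125.
$70,125 is at or above the $3,000 minimum.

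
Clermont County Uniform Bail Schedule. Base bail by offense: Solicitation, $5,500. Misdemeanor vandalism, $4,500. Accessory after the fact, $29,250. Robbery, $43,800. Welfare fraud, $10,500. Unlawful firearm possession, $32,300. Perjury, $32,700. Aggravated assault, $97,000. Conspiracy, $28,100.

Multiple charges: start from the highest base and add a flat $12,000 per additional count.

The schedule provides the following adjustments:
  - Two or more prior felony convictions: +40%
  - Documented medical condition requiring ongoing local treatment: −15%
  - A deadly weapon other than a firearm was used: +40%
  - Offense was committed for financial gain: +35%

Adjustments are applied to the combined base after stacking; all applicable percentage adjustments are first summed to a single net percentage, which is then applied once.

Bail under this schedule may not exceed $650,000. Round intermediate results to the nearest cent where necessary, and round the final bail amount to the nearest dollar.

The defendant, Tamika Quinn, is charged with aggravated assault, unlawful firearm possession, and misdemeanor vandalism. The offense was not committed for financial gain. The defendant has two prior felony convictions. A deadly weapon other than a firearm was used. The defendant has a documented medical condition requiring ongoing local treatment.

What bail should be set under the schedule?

Base amounts from the schedule: aggravated assault $97,000; unlawful firearm possession $32,300; misdemeanor vandalism $4,500.
Stacking rule: highest base plus $12,000 per additional charge. Highest is aggravated assault at $97,000; 2 additional charges → +$24,000. Combined base = $121,000.
Net percentage adjustment: +40% −15% +40% = +65%. $121,000 × 1.65 = $199,650.
$199,650 is within the $650,000 maximum.

$199,650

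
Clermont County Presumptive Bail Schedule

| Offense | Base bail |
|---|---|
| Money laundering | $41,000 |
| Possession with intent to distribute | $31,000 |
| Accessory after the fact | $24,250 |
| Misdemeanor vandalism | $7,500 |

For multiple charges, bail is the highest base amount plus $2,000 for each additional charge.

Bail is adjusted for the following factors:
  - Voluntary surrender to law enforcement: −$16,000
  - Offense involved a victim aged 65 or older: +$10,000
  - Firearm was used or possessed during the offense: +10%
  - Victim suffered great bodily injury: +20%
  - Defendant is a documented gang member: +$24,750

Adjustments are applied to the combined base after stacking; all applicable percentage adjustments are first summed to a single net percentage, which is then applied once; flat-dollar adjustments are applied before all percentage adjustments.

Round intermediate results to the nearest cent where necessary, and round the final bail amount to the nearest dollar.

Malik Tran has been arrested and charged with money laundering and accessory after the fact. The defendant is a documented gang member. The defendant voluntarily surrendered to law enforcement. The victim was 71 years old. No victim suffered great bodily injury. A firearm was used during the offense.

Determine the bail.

$67,925

Base amounts from the schedule: money laundering $41,000; accessory after the fact $24,250.
Stacking rule: highest base plus $2,000 per additional charge. Highest is money laundering at $41,000; 1 additional charge → +$2,000. Combined base = $43,000.
Voluntary surrender to law enforcement (−$16,000 flat): $43,000 − $16,000 = $27,000.
Offense involved a victim aged 65 or older (+$10,000 flat): $27,000 + $10,000 = $37,000.
Defendant is a documented gang member (+$24,750 flat): $37,000 + $24,750 = $61,750.
Firearm was used or possessed during the offense (+10%): $61,750 × 1.1 = $67,925.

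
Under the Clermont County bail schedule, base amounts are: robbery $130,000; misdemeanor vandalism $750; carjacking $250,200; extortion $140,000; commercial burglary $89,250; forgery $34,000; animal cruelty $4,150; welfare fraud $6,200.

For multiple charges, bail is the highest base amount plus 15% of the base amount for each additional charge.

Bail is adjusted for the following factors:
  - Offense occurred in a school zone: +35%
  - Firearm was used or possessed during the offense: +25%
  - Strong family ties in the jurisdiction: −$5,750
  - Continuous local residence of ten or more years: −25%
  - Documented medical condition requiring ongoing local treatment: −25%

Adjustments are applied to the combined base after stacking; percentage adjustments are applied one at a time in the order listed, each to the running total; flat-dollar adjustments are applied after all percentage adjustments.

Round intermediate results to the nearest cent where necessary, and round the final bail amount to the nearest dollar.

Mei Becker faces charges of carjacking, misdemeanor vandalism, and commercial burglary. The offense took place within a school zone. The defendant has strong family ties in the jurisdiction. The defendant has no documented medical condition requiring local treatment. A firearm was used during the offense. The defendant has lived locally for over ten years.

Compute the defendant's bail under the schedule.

Base amounts from the schedule: carjacking $250,200; misdemeanor vandalism $750; commercial burglary $89,250.
Stacking rule: highest base plus 15% of each additional charge. Highest is carjacking at $250,200. Additional: $750 × 15% = $112.50; $89,250 × 15% = $13,387.50. Combined base = $250,200 + $13,500 = $263,700.
Offense occurred in a school zone (+35%): $263,700 × 1.35 = $355,995.
Firearm was used or possessed during the offense (+25%): $355,995 × 1.25 = $444,993.75.
Continuous local residence of ten or more years (−25%): $444,993.75 × 0.75 = $333,745.31.
Strong family ties in the jurisdiction (−$5,750 flat): $333,745.31 − $5,750 = $327,995.31.
Rounded to the nearest dollar: $327,995.

$327,995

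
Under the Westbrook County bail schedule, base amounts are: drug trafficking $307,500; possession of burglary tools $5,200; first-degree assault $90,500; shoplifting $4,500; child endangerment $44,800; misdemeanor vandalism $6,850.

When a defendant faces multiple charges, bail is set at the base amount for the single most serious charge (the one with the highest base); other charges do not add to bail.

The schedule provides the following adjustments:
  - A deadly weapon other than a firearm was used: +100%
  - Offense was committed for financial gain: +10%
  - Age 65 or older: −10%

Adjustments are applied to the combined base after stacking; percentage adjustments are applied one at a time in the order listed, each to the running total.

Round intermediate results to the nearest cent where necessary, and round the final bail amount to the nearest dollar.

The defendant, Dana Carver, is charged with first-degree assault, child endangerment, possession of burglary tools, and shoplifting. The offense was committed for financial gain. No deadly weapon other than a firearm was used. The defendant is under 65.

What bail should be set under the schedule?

Base amounts from the schedule: first-degree assault $90,500; child endangerment $44,800; possession of burglary tools $5,200; shoplifting $4,500.
Stacking rule: use the highest base only. Highest is first-degree assault at $90,500. Combined base = $90,500.
Offense was committed for financial gain (+10%): $90,500 × 1.1 = $99,550.

$99,550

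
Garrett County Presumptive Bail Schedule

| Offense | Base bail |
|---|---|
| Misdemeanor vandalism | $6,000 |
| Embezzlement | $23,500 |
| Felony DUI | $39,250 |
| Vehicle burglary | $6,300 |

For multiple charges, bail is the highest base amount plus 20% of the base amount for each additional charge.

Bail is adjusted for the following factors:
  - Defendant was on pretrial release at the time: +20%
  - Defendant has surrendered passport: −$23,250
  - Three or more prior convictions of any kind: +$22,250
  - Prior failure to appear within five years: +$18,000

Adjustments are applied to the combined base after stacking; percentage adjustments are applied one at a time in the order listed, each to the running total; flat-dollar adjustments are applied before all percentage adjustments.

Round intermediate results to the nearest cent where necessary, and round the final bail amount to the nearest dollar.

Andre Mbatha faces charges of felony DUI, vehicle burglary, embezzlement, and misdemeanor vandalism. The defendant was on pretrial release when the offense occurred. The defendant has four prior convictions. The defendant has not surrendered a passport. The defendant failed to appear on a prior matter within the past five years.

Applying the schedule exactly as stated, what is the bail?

Base amounts from the schedule: felony DUI $39,250; vehicle burglary $6,300; embezzlement $23,500; misdemeanor vandalism $6,000.
Stacking rule: highest base plus 20% of each additional charge. Highest is felony DUI at $39,250. Additional: $6,300 × 20% = $1,260; $23,500 × 20% = $4,700; $6,000 × 20% = $1,200. Combined base = $39,250 + $7,160 = $46,410.
Three or more prior convictions of any kind (+$22,250 flat): $46,410 + $22,250 = $68,660.
Prior failure to appear within five years (+$18,000 flat): $68,660 + $18,000 = $86,660.
Defendant was on pretrial release at the time (+20%): $86,660 × 1.2 = $103,992.

$103,992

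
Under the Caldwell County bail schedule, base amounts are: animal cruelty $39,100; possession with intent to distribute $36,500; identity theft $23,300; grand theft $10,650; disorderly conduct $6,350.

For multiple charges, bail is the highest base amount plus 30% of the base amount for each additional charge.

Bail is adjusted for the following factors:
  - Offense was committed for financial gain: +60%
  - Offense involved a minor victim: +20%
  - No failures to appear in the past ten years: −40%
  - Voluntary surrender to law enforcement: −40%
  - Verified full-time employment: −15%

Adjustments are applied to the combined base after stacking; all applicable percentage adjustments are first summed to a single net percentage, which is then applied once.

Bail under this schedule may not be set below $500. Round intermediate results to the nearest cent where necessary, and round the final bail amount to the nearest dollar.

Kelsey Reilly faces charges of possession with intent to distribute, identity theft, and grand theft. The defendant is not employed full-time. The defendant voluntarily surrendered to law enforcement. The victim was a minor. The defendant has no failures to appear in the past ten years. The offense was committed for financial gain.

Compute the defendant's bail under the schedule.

$46,685

Base amounts from the schedule: possession with intent to distribute $36,500; identity theft $23,300; grand theft $10,650.
Stacking rule: highest base plus 30% of each additional charge. Highest is possession with intent to distribute at $36,500. Additional: $23,300 × 30% = $6,990; $10,650 × 30% = $3,195. Combined base = $36,500 + $10,185 = $46,685.
Net percentage adjustment: +60% +20% −40% −40% = +0%. $46,685 × 1 = $46,685.
$46,685 is at or above the $500 minimum.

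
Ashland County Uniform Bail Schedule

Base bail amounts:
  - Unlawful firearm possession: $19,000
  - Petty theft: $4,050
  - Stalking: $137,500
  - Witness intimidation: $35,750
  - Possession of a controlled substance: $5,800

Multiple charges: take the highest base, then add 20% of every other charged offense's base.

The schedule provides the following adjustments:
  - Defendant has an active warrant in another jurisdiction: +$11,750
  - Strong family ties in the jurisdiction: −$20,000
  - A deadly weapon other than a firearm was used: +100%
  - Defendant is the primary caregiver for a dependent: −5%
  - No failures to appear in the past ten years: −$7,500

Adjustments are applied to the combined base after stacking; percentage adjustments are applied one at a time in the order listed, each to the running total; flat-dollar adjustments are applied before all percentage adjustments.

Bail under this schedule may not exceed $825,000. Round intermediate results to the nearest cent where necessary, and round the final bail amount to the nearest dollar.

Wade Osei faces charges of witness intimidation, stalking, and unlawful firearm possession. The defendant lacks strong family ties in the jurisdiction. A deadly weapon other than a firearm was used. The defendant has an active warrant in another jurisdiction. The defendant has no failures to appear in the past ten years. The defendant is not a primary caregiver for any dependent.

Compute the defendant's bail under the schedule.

Base amounts from the schedule: witness intimidation $35,750; stalking $137,500; unlawful firearm possession $19,000.
Stacking rule: highest base plus 20% of each additional charge. Highest is stalking at $137,500. Additional: $35,750 × 20% = $7,150; $19,000 × 20% = $3,800. Combined base = $137,500 + $10,950 = $148,450.
Defendant has an active warrant in another jurisdiction (+$11,750 flat): $148,450 + $11,750 = $160,200.
No failures to appear in the past ten years (−$7,500 flat): $160,200 − $7,500 = $152,700.
A deadly weapon other than a firearm was used (+100%): $152,700 × 2 = $305,400.
$305,400 is within the $825,000 maximum.

$305,400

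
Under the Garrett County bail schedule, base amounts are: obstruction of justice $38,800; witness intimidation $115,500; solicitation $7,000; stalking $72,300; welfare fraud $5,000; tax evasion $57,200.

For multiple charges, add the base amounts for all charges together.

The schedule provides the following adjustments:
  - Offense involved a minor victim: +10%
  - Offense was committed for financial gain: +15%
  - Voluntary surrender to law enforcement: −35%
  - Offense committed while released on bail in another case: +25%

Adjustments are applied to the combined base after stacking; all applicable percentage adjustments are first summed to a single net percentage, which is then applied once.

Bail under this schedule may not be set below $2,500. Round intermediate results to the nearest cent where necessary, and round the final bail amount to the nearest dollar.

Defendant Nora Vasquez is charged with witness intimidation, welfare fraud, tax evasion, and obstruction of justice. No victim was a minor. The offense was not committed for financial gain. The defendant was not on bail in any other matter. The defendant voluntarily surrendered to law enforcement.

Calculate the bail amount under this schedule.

Base amounts from the schedule: witness intimidation $115,500; welfare fraud $5,000; tax evasion $57,200; obstruction of justice $38,800.
Stacking rule: sum of all bases. $115,500 + $5,000 + $57,200 + $38,800 = $216,500.
Voluntary surrender to law enforcement (−35%): $216,500 × 0.65 = $140,725.
$140,725 is at or above the $2,500 minimum.

$140,725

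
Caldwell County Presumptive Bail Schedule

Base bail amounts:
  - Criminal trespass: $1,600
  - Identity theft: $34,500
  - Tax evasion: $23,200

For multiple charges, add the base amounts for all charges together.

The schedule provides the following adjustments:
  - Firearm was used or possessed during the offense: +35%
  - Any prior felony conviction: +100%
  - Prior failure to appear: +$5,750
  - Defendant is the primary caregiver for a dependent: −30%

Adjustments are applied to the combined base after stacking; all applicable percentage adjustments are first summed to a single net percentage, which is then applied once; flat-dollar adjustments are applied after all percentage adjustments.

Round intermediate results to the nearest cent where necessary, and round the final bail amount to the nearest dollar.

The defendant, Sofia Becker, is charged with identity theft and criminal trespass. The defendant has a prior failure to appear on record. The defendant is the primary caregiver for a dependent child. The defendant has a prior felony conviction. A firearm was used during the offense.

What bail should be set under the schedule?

$79,755

Base amounts from the schedule: identity theft $34,500; criminal trespass $1,600.
Stacking rule: sum of all bases. $34,500 + $1,600 = $36,100.
Net percentage adjustment: +35% +100% −30% = +105%. $36,100 × 2.05 = $74,005.
Prior failure to appear (+$5,750 flat): $74,005 + $5,750 = $79,755.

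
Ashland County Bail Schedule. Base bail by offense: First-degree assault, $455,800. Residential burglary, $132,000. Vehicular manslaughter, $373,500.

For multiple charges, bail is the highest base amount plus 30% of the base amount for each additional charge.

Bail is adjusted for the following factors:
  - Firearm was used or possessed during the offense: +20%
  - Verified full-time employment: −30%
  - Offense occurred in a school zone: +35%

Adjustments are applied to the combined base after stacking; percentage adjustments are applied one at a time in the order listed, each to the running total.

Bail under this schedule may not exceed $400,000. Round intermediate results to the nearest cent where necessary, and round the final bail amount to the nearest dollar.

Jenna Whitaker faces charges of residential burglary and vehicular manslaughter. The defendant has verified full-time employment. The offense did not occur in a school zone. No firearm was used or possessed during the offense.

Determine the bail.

$289,170

Base amounts from the schedule: residential burglary $132,000; vehicular manslaughter $373,500.
Stacking rule: highest base plus 30% of each additional charge. Highest is vehicular manslaughter at $373,500. Additional: $132,000 × 30% = $39,600. Combined base = $373,500 + $39,600 = $413,100.
Verified full-time employment (−30%): $413,100 × 0.7 = $289,170.
$289,170 is within the $400,000 maximum.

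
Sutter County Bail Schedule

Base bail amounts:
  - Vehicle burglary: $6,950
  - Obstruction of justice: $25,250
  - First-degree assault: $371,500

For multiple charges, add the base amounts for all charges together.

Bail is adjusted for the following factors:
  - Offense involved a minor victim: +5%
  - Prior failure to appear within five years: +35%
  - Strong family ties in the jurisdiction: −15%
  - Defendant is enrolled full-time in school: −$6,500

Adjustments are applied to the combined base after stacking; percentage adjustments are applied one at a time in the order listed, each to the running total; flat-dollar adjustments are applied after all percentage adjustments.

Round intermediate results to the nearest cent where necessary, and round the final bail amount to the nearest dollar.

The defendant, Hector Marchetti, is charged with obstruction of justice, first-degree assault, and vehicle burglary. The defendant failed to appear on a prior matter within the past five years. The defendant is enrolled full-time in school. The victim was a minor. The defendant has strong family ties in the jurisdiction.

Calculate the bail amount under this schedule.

$479,908

Base amounts from the schedule: obstruction of justice $25,250; first-degree assault $371,500; vehicle burglary $6,950.
Stacking rule: sum of all bases. $25,250 + $371,500 + $6,950 = $403,700.
Offense involved a minor victim (+5%): $403,700 × 1.05 = $423,885.
Prior failure to appear within five years (+35%): $423,885 × 1.35 = $572,244.75.
Strong family ties in the jurisdiction (−15%): $572,244.75 × 0.85 = $486,408.04.
Defendant is enrolled full-time in school (−$6,500 flat): $486,408.04 − $6,500 = $479,908.04.
Rounded to the nearest dollar: $479,908.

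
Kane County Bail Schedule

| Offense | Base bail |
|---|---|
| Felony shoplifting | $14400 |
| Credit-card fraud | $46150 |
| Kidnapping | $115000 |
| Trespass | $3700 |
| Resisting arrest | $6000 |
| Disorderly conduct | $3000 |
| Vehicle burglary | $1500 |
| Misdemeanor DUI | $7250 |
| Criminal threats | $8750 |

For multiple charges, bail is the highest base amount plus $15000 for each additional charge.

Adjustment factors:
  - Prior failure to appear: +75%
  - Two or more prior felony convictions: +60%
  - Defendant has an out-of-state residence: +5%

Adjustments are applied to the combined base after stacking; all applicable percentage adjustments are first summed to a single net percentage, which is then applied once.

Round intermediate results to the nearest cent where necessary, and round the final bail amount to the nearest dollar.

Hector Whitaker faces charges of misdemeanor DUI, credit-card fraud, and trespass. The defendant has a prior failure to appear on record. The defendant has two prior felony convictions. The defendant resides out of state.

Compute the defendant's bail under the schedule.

$182760

Base amounts from the schedule: misdemeanor DUI $7250; credit-card fraud $46150; trespass $3700.
Stacking rule: highest base plus $15000 per additional charge. Highest is credit-card fraud at $46150; 2 additional charges → +$30000. Combined base = $76150.
Net percentage adjustment: +75% +60% +5% = +140%. $76150 × 2.4 = $182760.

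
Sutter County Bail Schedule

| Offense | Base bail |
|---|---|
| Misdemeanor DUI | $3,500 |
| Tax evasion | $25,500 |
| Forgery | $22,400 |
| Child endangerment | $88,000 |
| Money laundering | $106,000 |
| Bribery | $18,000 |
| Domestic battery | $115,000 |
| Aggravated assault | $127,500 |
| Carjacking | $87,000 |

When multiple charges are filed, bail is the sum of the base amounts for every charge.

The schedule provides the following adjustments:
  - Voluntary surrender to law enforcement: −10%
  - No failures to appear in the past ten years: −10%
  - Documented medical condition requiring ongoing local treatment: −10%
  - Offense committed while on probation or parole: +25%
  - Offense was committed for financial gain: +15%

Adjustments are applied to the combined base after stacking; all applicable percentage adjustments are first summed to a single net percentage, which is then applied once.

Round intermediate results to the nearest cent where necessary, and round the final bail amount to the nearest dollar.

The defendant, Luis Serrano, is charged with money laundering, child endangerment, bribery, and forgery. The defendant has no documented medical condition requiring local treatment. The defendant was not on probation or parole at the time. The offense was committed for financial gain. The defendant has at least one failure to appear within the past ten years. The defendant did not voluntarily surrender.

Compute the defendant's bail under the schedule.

$269,560

Base amounts from the schedule: money laundering $106,000; child endangerment $88,000; bribery $18,000; forgery $22,400.
Stacking rule: sum of all bases. $106,000 + $88,000 + $18,000 + $22,400 = $234,400.
Offense was committed for financial gain (+15%): $234,400 × 1.15 = $269,560.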